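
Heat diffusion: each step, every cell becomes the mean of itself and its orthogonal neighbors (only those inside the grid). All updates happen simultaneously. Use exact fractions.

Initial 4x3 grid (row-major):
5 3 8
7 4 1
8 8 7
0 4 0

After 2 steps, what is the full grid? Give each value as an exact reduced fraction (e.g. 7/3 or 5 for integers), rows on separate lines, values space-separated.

Answer: 16/3 93/20 14/3
427/80 134/25 22/5
439/80 471/100 283/60
17/4 253/60 32/9

Derivation:
After step 1:
  5 5 4
  6 23/5 5
  23/4 31/5 4
  4 3 11/3
After step 2:
  16/3 93/20 14/3
  427/80 134/25 22/5
  439/80 471/100 283/60
  17/4 253/60 32/9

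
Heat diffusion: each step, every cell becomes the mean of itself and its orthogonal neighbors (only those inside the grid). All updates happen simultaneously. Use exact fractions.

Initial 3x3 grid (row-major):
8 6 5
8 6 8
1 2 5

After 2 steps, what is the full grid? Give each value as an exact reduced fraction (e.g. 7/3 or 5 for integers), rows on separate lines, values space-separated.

Answer: 58/9 311/48 223/36
91/16 11/2 35/6
155/36 109/24 29/6

Derivation:
After step 1:
  22/3 25/4 19/3
  23/4 6 6
  11/3 7/2 5
After step 2:
  58/9 311/48 223/36
  91/16 11/2 35/6
  155/36 109/24 29/6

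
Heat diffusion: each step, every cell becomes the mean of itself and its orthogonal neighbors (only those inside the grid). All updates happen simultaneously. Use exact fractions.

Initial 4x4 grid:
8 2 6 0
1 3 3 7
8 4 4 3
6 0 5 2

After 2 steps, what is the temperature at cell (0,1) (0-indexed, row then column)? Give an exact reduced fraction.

Step 1: cell (0,1) = 19/4
Step 2: cell (0,1) = 413/120
Full grid after step 2:
  161/36 413/120 493/120 31/9
  961/240 83/20 17/5 971/240
  1093/240 187/50 379/100 863/240
  79/18 449/120 409/120 121/36

Answer: 413/120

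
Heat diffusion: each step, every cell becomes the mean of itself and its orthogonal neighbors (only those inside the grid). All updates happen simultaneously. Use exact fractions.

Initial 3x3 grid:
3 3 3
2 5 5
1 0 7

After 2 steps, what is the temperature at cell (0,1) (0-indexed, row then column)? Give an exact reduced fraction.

Step 1: cell (0,1) = 7/2
Step 2: cell (0,1) = 77/24
Full grid after step 2:
  107/36 77/24 73/18
  113/48 7/2 47/12
  7/3 45/16 49/12

Answer: 77/24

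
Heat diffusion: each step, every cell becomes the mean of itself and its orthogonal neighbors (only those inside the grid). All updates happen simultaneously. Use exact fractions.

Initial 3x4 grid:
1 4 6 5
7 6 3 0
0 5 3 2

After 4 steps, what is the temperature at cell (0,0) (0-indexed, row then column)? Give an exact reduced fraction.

Step 1: cell (0,0) = 4
Step 2: cell (0,0) = 47/12
Step 3: cell (0,0) = 599/144
Step 4: cell (0,0) = 43781/10800
Full grid after step 4:
  43781/10800 292169/72000 810967/216000 14281/4050
  577333/144000 230587/60000 646961/180000 1397119/432000
  20653/5400 268169/72000 714967/216000 99773/32400

Answer: 43781/10800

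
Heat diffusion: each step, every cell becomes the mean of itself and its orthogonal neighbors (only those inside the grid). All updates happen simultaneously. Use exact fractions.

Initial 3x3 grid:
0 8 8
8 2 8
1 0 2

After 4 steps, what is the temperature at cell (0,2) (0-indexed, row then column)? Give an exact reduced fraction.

Answer: 108559/21600

Derivation:
Step 1: cell (0,2) = 8
Step 2: cell (0,2) = 35/6
Step 3: cell (0,2) = 679/120
Step 4: cell (0,2) = 108559/21600
Full grid after step 4:
  567679/129600 2121559/432000 108559/21600
  3431993/864000 739783/180000 1001717/216000
  17821/5400 3168743/864000 500179/129600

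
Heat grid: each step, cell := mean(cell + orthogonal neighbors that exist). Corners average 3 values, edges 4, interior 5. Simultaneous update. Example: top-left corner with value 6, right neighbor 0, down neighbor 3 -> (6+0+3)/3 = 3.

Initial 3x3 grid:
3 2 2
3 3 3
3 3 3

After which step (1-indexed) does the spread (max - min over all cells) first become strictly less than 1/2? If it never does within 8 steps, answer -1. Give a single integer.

Answer: 2

Derivation:
Step 1: max=3, min=7/3, spread=2/3
Step 2: max=3, min=91/36, spread=17/36
  -> spread < 1/2 first at step 2
Step 3: max=529/180, min=5633/2160, spread=143/432
Step 4: max=7837/2700, min=346051/129600, spread=1205/5184
Step 5: max=206459/72000, min=21028697/7776000, spread=10151/62208
Step 6: max=55310791/19440000, min=1274010859/466560000, spread=85517/746496
Step 7: max=6596646329/2332800000, min=76908409073/27993600000, spread=720431/8957952
Step 8: max=16423838137/5832000000, min=4635233805331/1679616000000, spread=6069221/107495424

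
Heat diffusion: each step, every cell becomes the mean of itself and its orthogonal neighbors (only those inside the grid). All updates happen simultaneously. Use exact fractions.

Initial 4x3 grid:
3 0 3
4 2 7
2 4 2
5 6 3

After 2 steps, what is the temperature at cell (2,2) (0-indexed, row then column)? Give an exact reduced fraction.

Answer: 431/120

Derivation:
Step 1: cell (2,2) = 4
Step 2: cell (2,2) = 431/120
Full grid after step 2:
  85/36 83/30 53/18
  367/120 297/100 427/120
  421/120 377/100 431/120
  151/36 157/40 73/18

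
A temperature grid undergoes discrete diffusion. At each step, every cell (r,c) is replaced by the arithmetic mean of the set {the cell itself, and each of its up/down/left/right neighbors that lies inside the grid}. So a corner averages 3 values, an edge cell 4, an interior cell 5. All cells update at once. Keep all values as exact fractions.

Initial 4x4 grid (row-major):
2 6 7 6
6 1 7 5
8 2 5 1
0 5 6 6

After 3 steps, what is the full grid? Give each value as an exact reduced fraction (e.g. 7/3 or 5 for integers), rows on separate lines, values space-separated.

After step 1:
  14/3 4 13/2 6
  17/4 22/5 5 19/4
  4 21/5 21/5 17/4
  13/3 13/4 11/2 13/3
After step 2:
  155/36 587/120 43/8 23/4
  1039/240 437/100 497/100 5
  1007/240 401/100 463/100 263/60
  139/36 1037/240 1037/240 169/36
After step 3:
  9739/2160 2131/450 787/150 43/8
  30961/7200 5417/1200 4869/1000 6031/1200
  29513/7200 3229/750 26777/6000 16837/3600
  557/135 29723/7200 32339/7200 9647/2160

Answer: 9739/2160 2131/450 787/150 43/8
30961/7200 5417/1200 4869/1000 6031/1200
29513/7200 3229/750 26777/6000 16837/3600
557/135 29723/7200 32339/7200 9647/2160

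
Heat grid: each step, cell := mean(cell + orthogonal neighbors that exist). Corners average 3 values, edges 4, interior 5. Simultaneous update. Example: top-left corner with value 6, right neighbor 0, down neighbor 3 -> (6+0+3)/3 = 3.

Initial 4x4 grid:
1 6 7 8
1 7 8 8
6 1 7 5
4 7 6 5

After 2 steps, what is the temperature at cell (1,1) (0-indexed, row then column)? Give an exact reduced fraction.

Step 1: cell (1,1) = 23/5
Step 2: cell (1,1) = 133/25
Full grid after step 2:
  35/9 593/120 827/120 133/18
  841/240 133/25 319/50 857/120
  1081/240 231/50 309/50 727/120
  79/18 1321/240 1289/240 107/18

Answer: 133/25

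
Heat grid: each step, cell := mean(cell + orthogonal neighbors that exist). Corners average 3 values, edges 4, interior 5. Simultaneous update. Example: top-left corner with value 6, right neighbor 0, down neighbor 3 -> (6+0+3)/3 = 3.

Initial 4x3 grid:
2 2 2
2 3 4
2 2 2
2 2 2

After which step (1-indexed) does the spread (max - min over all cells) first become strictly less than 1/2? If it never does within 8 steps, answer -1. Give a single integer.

Step 1: max=11/4, min=2, spread=3/4
Step 2: max=631/240, min=2, spread=151/240
Step 3: max=2723/1080, min=493/240, spread=1009/2160
  -> spread < 1/2 first at step 3
Step 4: max=319181/129600, min=15167/7200, spread=1847/5184
Step 5: max=18872809/7776000, min=77089/36000, spread=444317/1555200
Step 6: max=1117428911/466560000, min=28148951/12960000, spread=4162667/18662400
Step 7: max=66410120749/27993600000, min=1706024909/777600000, spread=199728961/1119744000
Step 8: max=3953334169991/1679616000000, min=11467565059/5184000000, spread=1902744727/13436928000

Answer: 3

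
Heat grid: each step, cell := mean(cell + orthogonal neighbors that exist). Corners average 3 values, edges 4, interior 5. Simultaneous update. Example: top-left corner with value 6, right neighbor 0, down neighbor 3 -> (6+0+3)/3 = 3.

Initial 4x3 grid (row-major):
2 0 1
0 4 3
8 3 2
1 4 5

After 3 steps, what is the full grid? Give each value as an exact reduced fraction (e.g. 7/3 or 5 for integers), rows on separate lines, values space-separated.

After step 1:
  2/3 7/4 4/3
  7/2 2 5/2
  3 21/5 13/4
  13/3 13/4 11/3
After step 2:
  71/36 23/16 67/36
  55/24 279/100 109/48
  451/120 157/50 817/240
  127/36 309/80 61/18
After step 3:
  821/432 9673/4800 401/216
  9731/3600 1193/500 18587/7200
  5723/1800 3391/1000 21967/7200
  8027/2160 16703/4800 959/270

Answer: 821/432 9673/4800 401/216
9731/3600 1193/500 18587/7200
5723/1800 3391/1000 21967/7200
8027/2160 16703/4800 959/270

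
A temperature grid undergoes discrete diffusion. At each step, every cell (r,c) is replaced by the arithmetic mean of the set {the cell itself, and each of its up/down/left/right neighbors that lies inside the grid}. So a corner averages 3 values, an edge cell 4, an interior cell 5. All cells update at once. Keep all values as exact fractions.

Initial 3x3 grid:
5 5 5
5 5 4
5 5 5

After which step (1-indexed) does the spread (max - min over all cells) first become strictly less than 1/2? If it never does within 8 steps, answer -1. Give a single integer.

Answer: 1

Derivation:
Step 1: max=5, min=14/3, spread=1/3
  -> spread < 1/2 first at step 1
Step 2: max=5, min=1133/240, spread=67/240
Step 3: max=993/200, min=10363/2160, spread=1807/10800
Step 4: max=26639/5400, min=4162037/864000, spread=33401/288000
Step 5: max=2656609/540000, min=37650067/7776000, spread=3025513/38880000
Step 6: max=141244051/28800000, min=15087073133/3110400000, spread=53531/995328
Step 7: max=38088883949/7776000000, min=907087074151/186624000000, spread=450953/11943936
Step 8: max=4564591389481/933120000000, min=54478296439397/11197440000000, spread=3799043/143327232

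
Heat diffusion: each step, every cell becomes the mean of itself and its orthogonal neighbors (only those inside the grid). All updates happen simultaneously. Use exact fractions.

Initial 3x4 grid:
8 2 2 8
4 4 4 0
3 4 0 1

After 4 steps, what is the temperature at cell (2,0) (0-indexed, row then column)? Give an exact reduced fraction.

Answer: 458357/129600

Derivation:
Step 1: cell (2,0) = 11/3
Step 2: cell (2,0) = 67/18
Step 3: cell (2,0) = 7891/2160
Step 4: cell (2,0) = 458357/129600
Full grid after step 4:
  518657/129600 50947/13500 44237/13500 397327/129600
  3323153/864000 1230907/360000 1076357/360000 2263663/864000
  458357/129600 171163/54000 138323/54000 308827/129600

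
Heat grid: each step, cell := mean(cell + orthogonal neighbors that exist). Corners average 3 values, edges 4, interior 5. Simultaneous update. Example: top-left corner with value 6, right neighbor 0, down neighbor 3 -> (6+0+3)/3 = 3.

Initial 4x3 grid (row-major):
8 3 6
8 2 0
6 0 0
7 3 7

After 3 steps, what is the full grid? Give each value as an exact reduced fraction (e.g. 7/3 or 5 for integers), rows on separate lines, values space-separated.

Answer: 671/135 59851/14400 1171/360
34103/7200 21929/6000 6851/2400
32213/7200 21019/6000 19763/7200
4831/1080 54161/14400 829/270

Derivation:
After step 1:
  19/3 19/4 3
  6 13/5 2
  21/4 11/5 7/4
  16/3 17/4 10/3
After step 2:
  205/36 1001/240 13/4
  1211/240 351/100 187/80
  1127/240 321/100 557/240
  89/18 907/240 28/9
After step 3:
  671/135 59851/14400 1171/360
  34103/7200 21929/6000 6851/2400
  32213/7200 21019/6000 19763/7200
  4831/1080 54161/14400 829/270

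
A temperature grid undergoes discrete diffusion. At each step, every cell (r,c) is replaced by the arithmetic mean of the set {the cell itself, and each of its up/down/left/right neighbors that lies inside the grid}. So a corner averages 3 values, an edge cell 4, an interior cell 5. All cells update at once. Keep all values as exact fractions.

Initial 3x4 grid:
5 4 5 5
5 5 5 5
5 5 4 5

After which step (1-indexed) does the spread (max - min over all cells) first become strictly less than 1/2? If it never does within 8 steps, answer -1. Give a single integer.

Answer: 1

Derivation:
Step 1: max=5, min=14/3, spread=1/3
  -> spread < 1/2 first at step 1
Step 2: max=59/12, min=569/120, spread=7/40
Step 3: max=1753/360, min=17273/3600, spread=257/3600
Step 4: max=5819/1200, min=259783/54000, spread=259/6750
Step 5: max=48976/10125, min=7807261/1620000, spread=3211/180000
Step 6: max=46964119/9720000, min=58595803/12150000, spread=437383/48600000
Step 7: max=938722957/194400000, min=14068160933/2916000000, spread=6341711/1458000000
Step 8: max=168922094789/34992000000, min=422116574561/87480000000, spread=125774941/58320000000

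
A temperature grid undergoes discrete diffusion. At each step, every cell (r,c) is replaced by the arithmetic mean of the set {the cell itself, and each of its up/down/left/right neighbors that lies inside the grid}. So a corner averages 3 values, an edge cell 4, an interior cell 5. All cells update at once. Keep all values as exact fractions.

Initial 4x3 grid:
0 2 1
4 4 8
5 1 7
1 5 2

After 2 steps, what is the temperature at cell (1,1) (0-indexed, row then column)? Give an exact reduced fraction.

Step 1: cell (1,1) = 19/5
Step 2: cell (1,1) = 91/25
Full grid after step 2:
  7/3 673/240 125/36
  59/20 91/25 509/120
  211/60 177/50 557/120
  26/9 899/240 137/36

Answer: 91/25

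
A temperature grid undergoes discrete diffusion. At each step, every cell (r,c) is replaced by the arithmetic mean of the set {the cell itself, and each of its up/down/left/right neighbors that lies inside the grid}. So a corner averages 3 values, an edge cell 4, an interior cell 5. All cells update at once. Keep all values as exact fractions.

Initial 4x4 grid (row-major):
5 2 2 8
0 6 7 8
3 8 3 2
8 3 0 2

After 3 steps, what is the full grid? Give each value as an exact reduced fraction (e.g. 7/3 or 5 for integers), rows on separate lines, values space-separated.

Answer: 7811/2160 14677/3600 1941/400 1907/360
28259/7200 25781/6000 937/200 247/50
31387/7200 6349/1500 24317/6000 1733/450
2359/540 29317/7200 23933/7200 1327/432

Derivation:
After step 1:
  7/3 15/4 19/4 6
  7/2 23/5 26/5 25/4
  19/4 23/5 4 15/4
  14/3 19/4 2 4/3
After step 2:
  115/36 463/120 197/40 17/3
  911/240 433/100 124/25 53/10
  1051/240 227/50 391/100 23/6
  85/18 961/240 145/48 85/36
After step 3:
  7811/2160 14677/3600 1941/400 1907/360
  28259/7200 25781/6000 937/200 247/50
  31387/7200 6349/1500 24317/6000 1733/450
  2359/540 29317/7200 23933/7200 1327/432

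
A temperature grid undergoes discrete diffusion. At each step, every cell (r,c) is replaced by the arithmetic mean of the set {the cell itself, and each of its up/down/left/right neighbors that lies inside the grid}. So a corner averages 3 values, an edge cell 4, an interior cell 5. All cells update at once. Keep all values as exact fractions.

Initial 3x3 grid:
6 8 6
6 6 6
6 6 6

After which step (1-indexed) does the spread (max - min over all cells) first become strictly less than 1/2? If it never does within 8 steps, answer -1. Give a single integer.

Step 1: max=20/3, min=6, spread=2/3
Step 2: max=787/120, min=6, spread=67/120
Step 3: max=6917/1080, min=607/100, spread=1807/5400
  -> spread < 1/2 first at step 3
Step 4: max=2749963/432000, min=16561/2700, spread=33401/144000
Step 5: max=24557933/3888000, min=1663391/270000, spread=3025513/19440000
Step 6: max=9796126867/1555200000, min=89155949/14400000, spread=53531/497664
Step 7: max=585904925849/93312000000, min=24119116051/3888000000, spread=450953/5971968
Step 8: max=35101223560603/5598720000000, min=2900368610519/466560000000, spread=3799043/71663616

Answer: 3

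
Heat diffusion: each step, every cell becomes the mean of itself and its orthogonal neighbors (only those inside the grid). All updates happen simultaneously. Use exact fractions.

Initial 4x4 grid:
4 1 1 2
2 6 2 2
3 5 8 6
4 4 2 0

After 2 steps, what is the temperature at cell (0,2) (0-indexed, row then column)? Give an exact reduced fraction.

Answer: 299/120

Derivation:
Step 1: cell (0,2) = 3/2
Step 2: cell (0,2) = 299/120
Full grid after step 2:
  109/36 301/120 299/120 37/18
  767/240 379/100 161/50 187/60
  967/240 81/20 211/50 107/30
  131/36 967/240 871/240 61/18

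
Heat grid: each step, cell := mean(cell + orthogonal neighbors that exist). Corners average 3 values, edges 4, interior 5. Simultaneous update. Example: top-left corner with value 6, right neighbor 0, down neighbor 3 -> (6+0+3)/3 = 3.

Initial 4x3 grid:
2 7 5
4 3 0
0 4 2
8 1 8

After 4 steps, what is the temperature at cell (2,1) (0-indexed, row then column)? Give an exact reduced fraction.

Step 1: cell (2,1) = 2
Step 2: cell (2,1) = 367/100
Step 3: cell (2,1) = 9479/3000
Step 4: cell (2,1) = 1265627/360000
Full grid after step 4:
  453457/129600 3124883/864000 50023/14400
  756047/216000 1198327/360000 62681/18000
  240629/72000 1265627/360000 181003/54000
  155939/43200 3018043/864000 470267/129600

Answer: 1265627/360000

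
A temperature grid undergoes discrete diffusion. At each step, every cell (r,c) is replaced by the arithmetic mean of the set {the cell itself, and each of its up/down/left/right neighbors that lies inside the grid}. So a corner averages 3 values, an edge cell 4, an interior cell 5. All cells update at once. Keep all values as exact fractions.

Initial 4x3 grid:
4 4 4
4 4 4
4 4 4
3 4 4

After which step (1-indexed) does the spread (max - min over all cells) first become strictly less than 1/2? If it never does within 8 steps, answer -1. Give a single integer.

Step 1: max=4, min=11/3, spread=1/3
  -> spread < 1/2 first at step 1
Step 2: max=4, min=67/18, spread=5/18
Step 3: max=4, min=823/216, spread=41/216
Step 4: max=4, min=99463/25920, spread=4217/25920
Step 5: max=28721/7200, min=6011651/1555200, spread=38417/311040
Step 6: max=573403/144000, min=362047789/93312000, spread=1903471/18662400
Step 7: max=17164241/4320000, min=21793890911/5598720000, spread=18038617/223948800
Step 8: max=1542273241/388800000, min=1310424617149/335923200000, spread=883978523/13436928000

Answer: 1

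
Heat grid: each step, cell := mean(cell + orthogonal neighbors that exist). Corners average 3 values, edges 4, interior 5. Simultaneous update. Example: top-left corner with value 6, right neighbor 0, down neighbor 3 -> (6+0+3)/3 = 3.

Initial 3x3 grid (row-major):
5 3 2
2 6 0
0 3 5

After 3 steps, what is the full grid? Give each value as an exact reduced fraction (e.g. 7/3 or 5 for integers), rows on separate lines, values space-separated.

After step 1:
  10/3 4 5/3
  13/4 14/5 13/4
  5/3 7/2 8/3
After step 2:
  127/36 59/20 107/36
  221/80 84/25 623/240
  101/36 319/120 113/36
After step 3:
  6653/2160 1281/400 6133/2160
  14947/4800 2149/750 43441/14400
  5923/2160 21533/7200 6043/2160

Answer: 6653/2160 1281/400 6133/2160
14947/4800 2149/750 43441/14400
5923/2160 21533/7200 6043/2160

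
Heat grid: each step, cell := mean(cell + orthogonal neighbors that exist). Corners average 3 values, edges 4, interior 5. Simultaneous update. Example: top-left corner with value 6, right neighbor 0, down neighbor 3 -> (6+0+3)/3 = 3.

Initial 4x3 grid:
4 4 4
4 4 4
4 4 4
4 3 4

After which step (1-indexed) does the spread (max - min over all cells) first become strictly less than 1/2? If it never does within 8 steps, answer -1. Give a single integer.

Answer: 1

Derivation:
Step 1: max=4, min=11/3, spread=1/3
  -> spread < 1/2 first at step 1
Step 2: max=4, min=893/240, spread=67/240
Step 3: max=4, min=8203/2160, spread=437/2160
Step 4: max=3991/1000, min=3298469/864000, spread=29951/172800
Step 5: max=13421/3375, min=29888179/7776000, spread=206761/1555200
Step 6: max=21434329/5400000, min=11985404429/3110400000, spread=14430763/124416000
Step 7: max=1710347273/432000000, min=721388258311/186624000000, spread=139854109/1492992000
Step 8: max=153668771023/38880000000, min=43367288109749/11197440000000, spread=7114543559/89579520000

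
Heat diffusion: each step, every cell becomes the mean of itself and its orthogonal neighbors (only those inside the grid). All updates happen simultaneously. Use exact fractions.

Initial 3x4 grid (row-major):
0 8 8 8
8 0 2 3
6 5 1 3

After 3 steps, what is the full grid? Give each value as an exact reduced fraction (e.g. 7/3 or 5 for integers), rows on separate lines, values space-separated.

Answer: 2579/540 16087/3600 8891/1800 5179/1080
30739/7200 26317/6000 23047/6000 3743/900
9641/2160 26549/7200 25289/7200 6923/2160

Derivation:
After step 1:
  16/3 4 13/2 19/3
  7/2 23/5 14/5 4
  19/3 3 11/4 7/3
After step 2:
  77/18 613/120 589/120 101/18
  593/120 179/50 413/100 58/15
  77/18 1001/240 653/240 109/36
After step 3:
  2579/540 16087/3600 8891/1800 5179/1080
  30739/7200 26317/6000 23047/6000 3743/900
  9641/2160 26549/7200 25289/7200 6923/2160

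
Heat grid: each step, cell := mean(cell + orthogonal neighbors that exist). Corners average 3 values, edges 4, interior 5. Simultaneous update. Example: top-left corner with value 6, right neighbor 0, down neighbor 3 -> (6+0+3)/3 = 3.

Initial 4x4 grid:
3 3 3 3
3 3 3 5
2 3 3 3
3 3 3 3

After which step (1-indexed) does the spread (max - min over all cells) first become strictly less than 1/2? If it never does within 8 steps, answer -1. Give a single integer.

Answer: 4

Derivation:
Step 1: max=11/3, min=8/3, spread=1
Step 2: max=211/60, min=329/120, spread=31/40
Step 3: max=1831/540, min=3029/1080, spread=211/360
Step 4: max=53641/16200, min=92159/32400, spread=5041/10800
  -> spread < 1/2 first at step 4
Step 5: max=1592377/486000, min=2794421/972000, spread=130111/324000
Step 6: max=23594537/7290000, min=16922161/5832000, spread=3255781/9720000
Step 7: max=1403557021/437400000, min=2560032989/874800000, spread=82360351/291600000
Step 8: max=10444736839/3280500000, min=77334161249/26244000000, spread=2074577821/8748000000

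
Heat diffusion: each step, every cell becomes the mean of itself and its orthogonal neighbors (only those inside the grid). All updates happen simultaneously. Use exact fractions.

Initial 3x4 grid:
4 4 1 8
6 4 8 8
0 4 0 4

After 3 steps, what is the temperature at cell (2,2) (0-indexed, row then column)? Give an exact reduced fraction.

Answer: 2597/600

Derivation:
Step 1: cell (2,2) = 4
Step 2: cell (2,2) = 71/20
Step 3: cell (2,2) = 2597/600
Full grid after step 3:
  2263/540 14957/3600 18257/3600 5681/1080
  2911/800 529/125 13271/3000 19187/3600
  3871/1080 6191/1800 2597/600 413/90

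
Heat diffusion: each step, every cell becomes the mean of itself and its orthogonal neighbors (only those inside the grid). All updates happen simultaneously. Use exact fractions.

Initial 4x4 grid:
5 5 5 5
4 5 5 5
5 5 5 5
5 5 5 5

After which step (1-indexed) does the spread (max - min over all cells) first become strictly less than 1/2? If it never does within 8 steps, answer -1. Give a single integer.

Answer: 1

Derivation:
Step 1: max=5, min=14/3, spread=1/3
  -> spread < 1/2 first at step 1
Step 2: max=5, min=569/120, spread=31/120
Step 3: max=5, min=5189/1080, spread=211/1080
Step 4: max=5, min=523157/108000, spread=16843/108000
Step 5: max=44921/9000, min=4721357/972000, spread=130111/972000
Step 6: max=2692841/540000, min=142157633/29160000, spread=3255781/29160000
Step 7: max=2688893/540000, min=4273646309/874800000, spread=82360351/874800000
Step 8: max=483493559/97200000, min=128468683109/26244000000, spread=2074577821/26244000000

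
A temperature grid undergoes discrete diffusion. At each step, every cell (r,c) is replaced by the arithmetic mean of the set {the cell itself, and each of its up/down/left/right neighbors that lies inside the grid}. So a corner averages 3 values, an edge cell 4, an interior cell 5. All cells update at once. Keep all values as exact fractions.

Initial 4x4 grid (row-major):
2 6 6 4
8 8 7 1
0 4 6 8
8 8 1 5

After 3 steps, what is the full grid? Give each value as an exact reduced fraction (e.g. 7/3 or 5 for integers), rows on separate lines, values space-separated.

Answer: 11711/2160 38729/7200 38449/7200 10621/2160
9431/1800 33257/6000 31507/6000 18197/3600
1891/360 31601/6000 31531/6000 3577/720
11087/2160 7513/1440 7313/1440 10717/2160

Derivation:
After step 1:
  16/3 11/2 23/4 11/3
  9/2 33/5 28/5 5
  5 26/5 26/5 5
  16/3 21/4 5 14/3
After step 2:
  46/9 1391/240 1231/240 173/36
  643/120 137/25 563/100 289/60
  601/120 109/20 26/5 149/30
  187/36 1247/240 1207/240 44/9
After step 3:
  11711/2160 38729/7200 38449/7200 10621/2160
  9431/1800 33257/6000 31507/6000 18197/3600
  1891/360 31601/6000 31531/6000 3577/720
  11087/2160 7513/1440 7313/1440 10717/2160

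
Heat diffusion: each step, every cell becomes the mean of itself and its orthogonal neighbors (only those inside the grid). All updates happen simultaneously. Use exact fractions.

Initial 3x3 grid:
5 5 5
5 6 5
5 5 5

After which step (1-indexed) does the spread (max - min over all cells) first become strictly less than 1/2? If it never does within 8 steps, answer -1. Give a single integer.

Step 1: max=21/4, min=5, spread=1/4
  -> spread < 1/2 first at step 1
Step 2: max=131/25, min=409/80, spread=51/400
Step 3: max=24823/4800, min=1847/360, spread=589/14400
Step 4: max=154943/30000, min=1481081/288000, spread=31859/1440000
Step 5: max=89091607/17280000, min=9264721/1800000, spread=751427/86400000
Step 6: max=556634687/108000000, min=5339063129/1036800000, spread=23149331/5184000000
Step 7: max=320522654263/62208000000, min=33374931889/6480000000, spread=616540643/311040000000
Step 8: max=2003112453983/388800000000, min=19226332008761/3732480000000, spread=17737747379/18662400000000

Answer: 1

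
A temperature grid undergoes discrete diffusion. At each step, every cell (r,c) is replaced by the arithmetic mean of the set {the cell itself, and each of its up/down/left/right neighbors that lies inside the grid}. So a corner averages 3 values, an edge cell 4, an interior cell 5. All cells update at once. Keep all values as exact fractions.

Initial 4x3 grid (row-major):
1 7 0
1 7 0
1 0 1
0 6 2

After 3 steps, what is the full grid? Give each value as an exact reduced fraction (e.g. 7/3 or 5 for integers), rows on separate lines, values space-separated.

Answer: 401/144 8387/2880 557/216
77/30 1439/600 3511/1440
1403/720 2773/1200 319/160
113/54 1433/720 107/48

Derivation:
After step 1:
  3 15/4 7/3
  5/2 3 2
  1/2 3 3/4
  7/3 2 3
After step 2:
  37/12 145/48 97/36
  9/4 57/20 97/48
  25/12 37/20 35/16
  29/18 31/12 23/12
After step 3:
  401/144 8387/2880 557/216
  77/30 1439/600 3511/1440
  1403/720 2773/1200 319/160
  113/54 1433/720 107/48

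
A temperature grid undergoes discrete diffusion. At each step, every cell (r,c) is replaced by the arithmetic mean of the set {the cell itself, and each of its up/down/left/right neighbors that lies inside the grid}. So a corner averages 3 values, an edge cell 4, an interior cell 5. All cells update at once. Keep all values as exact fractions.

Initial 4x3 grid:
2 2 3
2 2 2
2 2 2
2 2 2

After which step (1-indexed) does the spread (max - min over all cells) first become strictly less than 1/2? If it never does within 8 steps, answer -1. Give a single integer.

Answer: 1

Derivation:
Step 1: max=7/3, min=2, spread=1/3
  -> spread < 1/2 first at step 1
Step 2: max=41/18, min=2, spread=5/18
Step 3: max=473/216, min=2, spread=41/216
Step 4: max=56057/25920, min=2, spread=4217/25920
Step 5: max=3319549/1555200, min=14479/7200, spread=38417/311040
Step 6: max=197824211/93312000, min=290597/144000, spread=1903471/18662400
Step 7: max=11798429089/5598720000, min=8755759/4320000, spread=18038617/223948800
Step 8: max=705114582851/335923200000, min=790526759/388800000, spread=883978523/13436928000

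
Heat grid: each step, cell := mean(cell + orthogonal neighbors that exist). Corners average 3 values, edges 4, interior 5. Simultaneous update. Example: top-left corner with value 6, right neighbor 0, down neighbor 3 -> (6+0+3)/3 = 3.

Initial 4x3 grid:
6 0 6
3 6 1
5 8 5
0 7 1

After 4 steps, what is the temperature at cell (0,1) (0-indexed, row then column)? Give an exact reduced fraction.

Step 1: cell (0,1) = 9/2
Step 2: cell (0,1) = 403/120
Step 3: cell (0,1) = 28913/7200
Step 4: cell (0,1) = 1658827/432000
Full grid after step 4:
  88061/21600 1658827/432000 127129/32400
  49327/12000 191087/45000 857261/216000
  159991/36000 765173/180000 941321/216000
  46703/10800 480943/108000 277343/64800

Answer: 1658827/432000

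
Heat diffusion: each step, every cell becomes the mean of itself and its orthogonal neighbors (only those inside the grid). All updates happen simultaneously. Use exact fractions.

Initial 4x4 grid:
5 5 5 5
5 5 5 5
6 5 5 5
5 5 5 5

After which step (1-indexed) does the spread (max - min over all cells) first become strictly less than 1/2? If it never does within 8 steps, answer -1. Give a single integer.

Step 1: max=16/3, min=5, spread=1/3
  -> spread < 1/2 first at step 1
Step 2: max=631/120, min=5, spread=31/120
Step 3: max=5611/1080, min=5, spread=211/1080
Step 4: max=556843/108000, min=5, spread=16843/108000
Step 5: max=4998643/972000, min=45079/9000, spread=130111/972000
Step 6: max=149442367/29160000, min=2707159/540000, spread=3255781/29160000
Step 7: max=4474353691/874800000, min=2711107/540000, spread=82360351/874800000
Step 8: max=133971316891/26244000000, min=488506441/97200000, spread=2074577821/26244000000

Answer: 1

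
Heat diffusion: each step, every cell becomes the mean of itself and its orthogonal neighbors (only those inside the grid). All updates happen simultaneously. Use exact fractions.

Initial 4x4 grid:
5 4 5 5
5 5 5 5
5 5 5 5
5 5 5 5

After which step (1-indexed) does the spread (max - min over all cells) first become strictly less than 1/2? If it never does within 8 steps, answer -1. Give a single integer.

Answer: 1

Derivation:
Step 1: max=5, min=14/3, spread=1/3
  -> spread < 1/2 first at step 1
Step 2: max=5, min=569/120, spread=31/120
Step 3: max=5, min=5189/1080, spread=211/1080
Step 4: max=5, min=523157/108000, spread=16843/108000
Step 5: max=44921/9000, min=4721357/972000, spread=130111/972000
Step 6: max=2692841/540000, min=142157633/29160000, spread=3255781/29160000
Step 7: max=2688893/540000, min=4273646309/874800000, spread=82360351/874800000
Step 8: max=483493559/97200000, min=128468683109/26244000000, spread=2074577821/26244000000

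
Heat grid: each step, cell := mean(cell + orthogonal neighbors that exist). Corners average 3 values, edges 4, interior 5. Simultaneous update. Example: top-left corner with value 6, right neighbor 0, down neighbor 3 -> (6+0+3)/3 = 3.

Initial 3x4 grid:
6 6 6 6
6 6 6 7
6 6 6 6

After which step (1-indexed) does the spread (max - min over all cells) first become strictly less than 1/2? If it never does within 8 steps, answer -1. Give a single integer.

Step 1: max=19/3, min=6, spread=1/3
  -> spread < 1/2 first at step 1
Step 2: max=1507/240, min=6, spread=67/240
Step 3: max=13397/2160, min=6, spread=437/2160
Step 4: max=5341531/864000, min=6009/1000, spread=29951/172800
Step 5: max=47871821/7776000, min=20329/3375, spread=206761/1555200
Step 6: max=19118595571/3110400000, min=32565671/5400000, spread=14430763/124416000
Step 7: max=1144851741689/186624000000, min=2609652727/432000000, spread=139854109/1492992000
Step 8: max=68607111890251/11197440000000, min=235131228977/38880000000, spread=7114543559/89579520000

Answer: 1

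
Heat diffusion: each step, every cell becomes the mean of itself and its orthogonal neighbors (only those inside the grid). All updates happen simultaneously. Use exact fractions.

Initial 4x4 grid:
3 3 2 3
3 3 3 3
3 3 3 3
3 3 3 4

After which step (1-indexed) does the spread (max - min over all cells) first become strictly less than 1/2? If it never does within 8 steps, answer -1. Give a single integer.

Answer: 3

Derivation:
Step 1: max=10/3, min=8/3, spread=2/3
Step 2: max=59/18, min=329/120, spread=193/360
Step 3: max=689/216, min=6103/2160, spread=787/2160
  -> spread < 1/2 first at step 3
Step 4: max=101839/32400, min=308597/108000, spread=92599/324000
Step 5: max=3021013/972000, min=9358253/3240000, spread=2135371/9720000
Step 6: max=89869993/29160000, min=17651429/6075000, spread=25715669/145800000
Step 7: max=535882859/174960000, min=8518106849/2916000000, spread=1239822403/8748000000
Step 8: max=79986121489/26244000000, min=128255776411/43740000000, spread=3790819553/32805000000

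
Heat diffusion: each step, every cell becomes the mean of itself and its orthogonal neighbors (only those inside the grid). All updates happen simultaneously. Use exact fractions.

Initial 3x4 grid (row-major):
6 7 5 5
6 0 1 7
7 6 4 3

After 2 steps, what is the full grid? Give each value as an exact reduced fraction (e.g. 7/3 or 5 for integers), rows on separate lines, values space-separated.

After step 1:
  19/3 9/2 9/2 17/3
  19/4 4 17/5 4
  19/3 17/4 7/2 14/3
After step 2:
  187/36 29/6 271/60 85/18
  257/48 209/50 97/25 133/30
  46/9 217/48 949/240 73/18

Answer: 187/36 29/6 271/60 85/18
257/48 209/50 97/25 133/30
46/9 217/48 949/240 73/18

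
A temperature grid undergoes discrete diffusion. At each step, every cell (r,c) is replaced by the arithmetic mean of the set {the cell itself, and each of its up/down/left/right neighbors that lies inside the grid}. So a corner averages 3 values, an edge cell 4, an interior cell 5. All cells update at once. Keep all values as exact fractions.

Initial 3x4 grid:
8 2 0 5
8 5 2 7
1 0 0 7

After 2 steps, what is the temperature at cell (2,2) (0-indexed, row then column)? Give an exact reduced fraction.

Answer: 673/240

Derivation:
Step 1: cell (2,2) = 9/4
Step 2: cell (2,2) = 673/240
Full grid after step 2:
  61/12 77/20 16/5 23/6
  179/40 339/100 319/100 1003/240
  10/3 203/80 673/240 73/18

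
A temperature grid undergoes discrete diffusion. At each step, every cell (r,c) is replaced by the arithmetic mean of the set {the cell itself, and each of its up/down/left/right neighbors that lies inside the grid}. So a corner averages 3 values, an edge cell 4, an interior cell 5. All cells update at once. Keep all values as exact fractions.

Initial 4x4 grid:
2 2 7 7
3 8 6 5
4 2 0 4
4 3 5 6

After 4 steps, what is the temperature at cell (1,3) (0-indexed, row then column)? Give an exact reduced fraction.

Step 1: cell (1,3) = 11/2
Step 2: cell (1,3) = 1247/240
Step 3: cell (1,3) = 36263/7200
Step 4: cell (1,3) = 1059341/216000
Full grid after step 4:
  261233/64800 939161/216000 1063001/216000 167989/32400
  412213/108000 150103/36000 82667/18000 1059341/216000
  396689/108000 343499/90000 249611/60000 317191/72000
  23077/6480 199117/54000 7811/2000 17749/4320

Answer: 1059341/216000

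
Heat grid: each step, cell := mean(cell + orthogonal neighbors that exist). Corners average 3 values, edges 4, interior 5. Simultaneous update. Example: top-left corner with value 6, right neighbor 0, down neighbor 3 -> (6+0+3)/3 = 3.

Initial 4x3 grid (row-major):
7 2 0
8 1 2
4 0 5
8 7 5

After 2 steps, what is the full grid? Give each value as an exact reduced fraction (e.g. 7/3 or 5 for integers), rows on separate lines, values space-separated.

After step 1:
  17/3 5/2 4/3
  5 13/5 2
  5 17/5 3
  19/3 5 17/3
After step 2:
  79/18 121/40 35/18
  137/30 31/10 67/30
  74/15 19/5 211/60
  49/9 51/10 41/9

Answer: 79/18 121/40 35/18
137/30 31/10 67/30
74/15 19/5 211/60
49/9 51/10 41/9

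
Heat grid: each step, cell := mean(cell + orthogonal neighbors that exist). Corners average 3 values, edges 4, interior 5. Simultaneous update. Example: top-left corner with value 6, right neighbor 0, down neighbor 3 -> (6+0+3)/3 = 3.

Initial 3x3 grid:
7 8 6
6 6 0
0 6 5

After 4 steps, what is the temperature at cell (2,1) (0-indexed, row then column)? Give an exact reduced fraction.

Answer: 3949603/864000

Derivation:
Step 1: cell (2,1) = 17/4
Step 2: cell (2,1) = 1027/240
Step 3: cell (2,1) = 63749/14400
Step 4: cell (2,1) = 3949603/864000
Full grid after step 4:
  39713/7200 4649353/864000 167021/32400
  1480451/288000 55973/11250 4130603/864000
  51257/10800 3949603/864000 288967/64800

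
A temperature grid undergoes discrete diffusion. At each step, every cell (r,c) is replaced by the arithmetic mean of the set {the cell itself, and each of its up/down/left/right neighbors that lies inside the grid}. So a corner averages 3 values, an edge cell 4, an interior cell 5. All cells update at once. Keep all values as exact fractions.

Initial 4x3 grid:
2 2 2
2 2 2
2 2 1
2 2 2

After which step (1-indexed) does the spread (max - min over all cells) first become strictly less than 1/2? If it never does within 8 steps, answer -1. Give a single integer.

Answer: 1

Derivation:
Step 1: max=2, min=5/3, spread=1/3
  -> spread < 1/2 first at step 1
Step 2: max=2, min=209/120, spread=31/120
Step 3: max=2, min=1949/1080, spread=211/1080
Step 4: max=3553/1800, min=199103/108000, spread=14077/108000
Step 5: max=212317/108000, min=1803593/972000, spread=5363/48600
Step 6: max=117131/60000, min=54579191/29160000, spread=93859/1166400
Step 7: max=189063533/97200000, min=3288925519/1749600000, spread=4568723/69984000
Step 8: max=5650381111/2916000000, min=198171564371/104976000000, spread=8387449/167961600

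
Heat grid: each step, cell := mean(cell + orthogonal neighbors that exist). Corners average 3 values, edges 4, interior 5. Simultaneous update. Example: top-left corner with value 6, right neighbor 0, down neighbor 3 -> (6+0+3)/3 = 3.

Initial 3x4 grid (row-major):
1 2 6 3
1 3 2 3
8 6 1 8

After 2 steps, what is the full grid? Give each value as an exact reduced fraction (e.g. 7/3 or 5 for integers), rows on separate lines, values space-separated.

After step 1:
  4/3 3 13/4 4
  13/4 14/5 3 4
  5 9/2 17/4 4
After step 2:
  91/36 623/240 53/16 15/4
  743/240 331/100 173/50 15/4
  17/4 331/80 63/16 49/12

Answer: 91/36 623/240 53/16 15/4
743/240 331/100 173/50 15/4
17/4 331/80 63/16 49/12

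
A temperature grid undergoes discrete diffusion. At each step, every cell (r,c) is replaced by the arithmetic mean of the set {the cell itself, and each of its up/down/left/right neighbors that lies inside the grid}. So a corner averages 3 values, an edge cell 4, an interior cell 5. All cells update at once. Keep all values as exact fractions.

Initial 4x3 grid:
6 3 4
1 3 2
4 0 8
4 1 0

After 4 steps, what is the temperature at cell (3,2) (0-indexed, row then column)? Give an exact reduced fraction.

Answer: 1469/576

Derivation:
Step 1: cell (3,2) = 3
Step 2: cell (3,2) = 9/4
Step 3: cell (3,2) = 27/10
Step 4: cell (3,2) = 1469/576
Full grid after step 4:
  42013/12960 68147/21600 14351/4320
  125779/43200 14063/4500 43243/14400
  4461/1600 21097/8000 4611/1600
  4271/1728 150821/57600 1469/576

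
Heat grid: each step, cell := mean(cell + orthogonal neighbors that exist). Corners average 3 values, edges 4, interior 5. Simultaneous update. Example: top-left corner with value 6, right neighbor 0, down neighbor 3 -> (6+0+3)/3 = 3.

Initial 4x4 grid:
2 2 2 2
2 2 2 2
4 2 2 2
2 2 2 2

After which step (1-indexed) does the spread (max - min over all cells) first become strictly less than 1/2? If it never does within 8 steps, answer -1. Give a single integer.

Answer: 3

Derivation:
Step 1: max=8/3, min=2, spread=2/3
Step 2: max=151/60, min=2, spread=31/60
Step 3: max=1291/540, min=2, spread=211/540
  -> spread < 1/2 first at step 3
Step 4: max=124843/54000, min=2, spread=16843/54000
Step 5: max=1110643/486000, min=9079/4500, spread=130111/486000
Step 6: max=32802367/14580000, min=547159/270000, spread=3255781/14580000
Step 7: max=975153691/437400000, min=551107/270000, spread=82360351/437400000
Step 8: max=28995316891/13122000000, min=99706441/48600000, spread=2074577821/13122000000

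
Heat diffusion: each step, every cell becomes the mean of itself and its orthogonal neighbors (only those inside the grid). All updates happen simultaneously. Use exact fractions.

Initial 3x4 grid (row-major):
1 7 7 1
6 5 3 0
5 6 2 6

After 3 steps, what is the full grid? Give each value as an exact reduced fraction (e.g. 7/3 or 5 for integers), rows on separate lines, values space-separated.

After step 1:
  14/3 5 9/2 8/3
  17/4 27/5 17/5 5/2
  17/3 9/2 17/4 8/3
After step 2:
  167/36 587/120 467/120 29/9
  1199/240 451/100 401/100 337/120
  173/36 1189/240 889/240 113/36
After step 3:
  10459/2160 16139/3600 7207/1800 893/270
  68221/14400 14017/3000 22709/6000 23723/7200
  664/135 32353/7200 28453/7200 6949/2160

Answer: 10459/2160 16139/3600 7207/1800 893/270
68221/14400 14017/3000 22709/6000 23723/7200
664/135 32353/7200 28453/7200 6949/2160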